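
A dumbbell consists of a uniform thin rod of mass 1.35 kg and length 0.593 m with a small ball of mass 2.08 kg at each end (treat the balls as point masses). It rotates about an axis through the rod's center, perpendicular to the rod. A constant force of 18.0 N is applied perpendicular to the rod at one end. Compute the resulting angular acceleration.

α ≈ 13.2 rad/s²

I_rod = (1/12)ML² = (1/12)(1.35)(0.593)² = 0.03956 kg·m².
I_balls = 2·m·(L/2)² = 2(2.08)(0.2965)² = 0.3657 kg·m².
Total I = 0.4053 kg·m².
τ = F·(L/2) = (18.0)(0.296) = 5.337 N·m.
α = τ/I = 5.337/0.4053 = 13.17 rad/s².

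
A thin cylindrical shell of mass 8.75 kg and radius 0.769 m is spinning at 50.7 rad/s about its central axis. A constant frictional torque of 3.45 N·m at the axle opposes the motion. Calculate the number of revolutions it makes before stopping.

≈ 307 revolutions

I = MR² = (8.75)(0.769)² = 5.174 kg·m².
The net torque has magnitude 3.45 N·m, opposing ω.
|α| = τ/I = 3.450/5.174 = 0.6667 rad/s² (deceleration).
ω² = ω₀² − 2|α|θ with ω = 0 ⇒ θ = ω₀²/(2|α|) = 1928 rad = 306.8 rev.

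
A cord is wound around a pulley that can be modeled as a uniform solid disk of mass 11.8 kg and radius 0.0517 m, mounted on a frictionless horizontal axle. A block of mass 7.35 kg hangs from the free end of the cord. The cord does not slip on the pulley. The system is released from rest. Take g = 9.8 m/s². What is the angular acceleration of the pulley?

α ≈ 105 rad/s²

I = ½MR² = (1/2)(11.8)(0.0517)² = 0.01577 kg·m².
Block: mg − T = ma. Pulley: TR = Iα. No-slip: a = αR, so T = (I/R²)a = 5.900·a.
Then mg = (m + 5.900)a, so a = (7.35)(9.8)/(7.35 + 5.900) = 5.436 m/s².
α = a/R = 5.436/0.0517 = 105.1 rad/s².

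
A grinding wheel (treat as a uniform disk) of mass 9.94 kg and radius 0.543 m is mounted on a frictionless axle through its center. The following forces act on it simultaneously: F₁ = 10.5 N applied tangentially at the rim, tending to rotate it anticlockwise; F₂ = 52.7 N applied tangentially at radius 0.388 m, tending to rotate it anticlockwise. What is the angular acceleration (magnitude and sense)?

I = ½MR² = (1/2)(9.94)(0.543)² = 1.465 kg·m².
Taking anticlockwise as positive: τ₁ = +(10.5)(0.543) = +5.702 N·m; τ₂ = +(52.7)(0.388) = +20.45 N·m.
Net torque τ = 26.15 N·m.
α = τ/I = 26.15/1.465 = 17.84 rad/s².

α ≈ 17.8 rad/s², anticlockwise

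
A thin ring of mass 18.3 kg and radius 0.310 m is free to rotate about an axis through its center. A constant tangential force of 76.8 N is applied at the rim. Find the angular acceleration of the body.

α ≈ 13.5 rad/s²

I = MR² = (18.3)(0.310)² = 1.759 kg·m².
τ = F R = (76.8)(0.310) = 23.81 N·m.
Newton's second law for rotation, τ = Iα, gives α = τ/I = 23.81/1.759 = 13.54 rad/s².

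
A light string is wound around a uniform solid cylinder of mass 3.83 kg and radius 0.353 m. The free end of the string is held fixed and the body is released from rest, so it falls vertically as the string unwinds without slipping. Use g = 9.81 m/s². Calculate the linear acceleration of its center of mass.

Translation: Mg − T = Ma. Rotation about the center: TR = Iα with I = ½MR².
With a = αR: T = (I/R²)a = (1/2)M a, so Mg = (1 + 0.5000)Ma.
a = g/(1 + 0.5000) = 9.81/1.500 = 6.540 m/s².

a ≈ 6.54 m/s²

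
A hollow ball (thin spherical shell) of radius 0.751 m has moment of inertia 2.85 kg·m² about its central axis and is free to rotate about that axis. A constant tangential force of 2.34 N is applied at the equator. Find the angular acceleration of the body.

τ = F R = (2.34)(0.751) = 1.757 N·m.
From τ = Iα: α = 1.757/2.850 = 0.6166 rad/s².

α ≈ 0.617 rad/s²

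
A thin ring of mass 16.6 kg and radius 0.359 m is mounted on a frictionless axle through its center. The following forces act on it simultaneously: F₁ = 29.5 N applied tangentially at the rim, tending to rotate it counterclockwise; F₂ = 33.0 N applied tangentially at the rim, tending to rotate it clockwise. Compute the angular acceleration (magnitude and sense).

I = MR² = (16.6)(0.359)² = 2.139 kg·m².
Taking counterclockwise as positive: τ₁ = +(29.5)(0.359) = +10.59 N·m; τ₂ = −(33.0)(0.359) = −11.85 N·m.
Net torque τ = -1.257 N·m.
α = τ/I = -1.257/2.139 = -0.5873 rad/s².

α ≈ 0.587 rad/s², clockwise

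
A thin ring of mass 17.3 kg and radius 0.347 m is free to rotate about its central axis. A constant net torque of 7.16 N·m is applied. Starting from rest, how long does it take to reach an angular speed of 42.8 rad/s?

I = MR² = (17.3)(0.347)² = 2.083 kg·m².
α = τ/I = 7.16/2.083 = 3.437 rad/s².
ω = αt ⇒ t = ω/α = 42.8/3.437 = 12.45 s.

t ≈ 12.5 s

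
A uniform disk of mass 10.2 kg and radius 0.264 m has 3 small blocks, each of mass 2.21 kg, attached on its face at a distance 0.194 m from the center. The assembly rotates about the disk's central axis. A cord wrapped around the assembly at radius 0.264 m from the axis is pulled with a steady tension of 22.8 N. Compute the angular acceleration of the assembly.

I_disk = ½MR² = ½(10.2)(0.264)² = 0.3554 kg·m².
I_blocks = 3·m·r² = 3(2.21)(0.194)² = 0.2495 kg·m².
Total I = 0.6050 kg·m².
τ = F r = (22.8)(0.264) = 6.019 N·m.
α = τ/I = 6.019/0.6050 = 9.949 rad/s².

α ≈ 9.95 rad/s²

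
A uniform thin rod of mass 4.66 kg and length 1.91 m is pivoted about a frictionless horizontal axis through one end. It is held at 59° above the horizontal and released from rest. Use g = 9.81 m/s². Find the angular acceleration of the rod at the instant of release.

α ≈ 3.97 rad/s²

About the pivot, I = (1/3)ML² = (1/3)(4.66)(1.91)² = 5.667 kg·m².
The weight acts at the center, a distance L/2 = 0.9550 m from the pivot; τ = Mg(L/2) cos 59° = 22.49 N·m.
α = τ/I = 22.49/5.667 = 3.968 rad/s².
(Equivalently α = (3g/(2L)) cos 59° = 3.968 rad/s².)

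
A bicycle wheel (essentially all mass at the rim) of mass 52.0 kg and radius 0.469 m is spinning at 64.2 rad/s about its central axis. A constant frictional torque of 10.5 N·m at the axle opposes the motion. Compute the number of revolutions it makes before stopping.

≈ 357 revolutions

I = MR² = (52.0)(0.469)² = 11.44 kg·m².
The net torque has magnitude 10.5 N·m, opposing ω.
|α| = τ/I = 10.50/11.44 = 0.9180 rad/s² (deceleration).
ω² = ω₀² − 2|α|θ with ω = 0 ⇒ θ = ω₀²/(2|α|) = 2245 rad = 357.3 rev.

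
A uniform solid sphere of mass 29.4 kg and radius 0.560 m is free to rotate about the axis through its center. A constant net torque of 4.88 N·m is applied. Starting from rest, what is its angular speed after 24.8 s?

ω ≈ 32.8 rad/s

I = (2/5)MR² = (2/5)(29.4)(0.560)² = 3.688 kg·m².
α = τ/I = 4.88/3.688 = 1.323 rad/s².
ω = ω₀ + αt = 0 + (1.323)(24.8) = 32.82 rad/s.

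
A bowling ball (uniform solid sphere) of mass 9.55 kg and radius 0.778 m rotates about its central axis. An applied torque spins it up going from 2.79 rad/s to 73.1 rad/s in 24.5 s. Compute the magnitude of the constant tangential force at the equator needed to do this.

F ≈ 8.53 N

I = (2/5)MR² = (2/5)(9.55)(0.778)² = 2.312 kg·m².
α = Δω/Δt = (73.1 − 2.79)/24.5 = 2.870 rad/s².
The required torque is τ = Iα = (2.312)(2.870) = 6.635 N·m.
A tangential force at the equator gives τ = FR, so F = τ/R = 6.635/0.778 = 8.529 N.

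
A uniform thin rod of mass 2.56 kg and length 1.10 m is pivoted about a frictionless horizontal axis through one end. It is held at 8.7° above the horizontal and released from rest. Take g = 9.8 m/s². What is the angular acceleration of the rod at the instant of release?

About the pivot, I = (1/3)ML² = (1/3)(2.56)(1.10)² = 1.033 kg·m².
The weight acts at the center, a distance L/2 = 0.5500 m from the pivot; τ = Mg(L/2) cos 8.7° = 13.64 N·m.
α = τ/I = 13.64/1.033 = 13.21 rad/s².

α ≈ 13.2 rad/s²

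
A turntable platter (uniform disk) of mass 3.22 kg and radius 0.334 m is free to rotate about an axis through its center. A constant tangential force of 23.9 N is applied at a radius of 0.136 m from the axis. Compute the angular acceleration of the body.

α ≈ 18.1 rad/s²

I = ½MR² = (1/2)(3.22)(0.334)² = 0.1796 kg·m².
τ = F·r = (23.9)(0.136) = 3.250 N·m.
Newton's second law for rotation, τ = Iα, gives α = τ/I = 3.250/0.1796 = 18.10 rad/s².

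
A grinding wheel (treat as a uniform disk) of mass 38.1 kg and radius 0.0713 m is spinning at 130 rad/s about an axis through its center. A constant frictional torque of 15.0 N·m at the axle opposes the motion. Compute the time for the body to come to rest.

t ≈ 0.839 s

I = ½MR² = (1/2)(38.1)(0.0713)² = 0.09684 kg·m².
The net torque has magnitude 15.0 N·m, opposing ω.
|α| = τ/I = 15.00/0.09684 = 154.9 rad/s² (deceleration).
0 = ω₀ − |α|t ⇒ t = ω₀/|α| = 130/154.9 = 0.8393 s.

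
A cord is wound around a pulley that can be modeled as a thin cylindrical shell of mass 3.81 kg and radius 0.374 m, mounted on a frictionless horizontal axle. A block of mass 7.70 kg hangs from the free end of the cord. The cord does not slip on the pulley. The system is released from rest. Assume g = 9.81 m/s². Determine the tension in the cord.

I = MR² = (3.81)(0.374)² = 0.5329 kg·m².
Block: mg − T = ma. Pulley: TR = Iα. No-slip: a = αR, so T = (I/R²)a = 3.810·a.
Then mg = (m + 3.810)a, so a = (7.70)(9.81)/(7.70 + 3.810) = 6.563 m/s².
T = 3.810·a = 25.00 N.

T ≈ 25.0 N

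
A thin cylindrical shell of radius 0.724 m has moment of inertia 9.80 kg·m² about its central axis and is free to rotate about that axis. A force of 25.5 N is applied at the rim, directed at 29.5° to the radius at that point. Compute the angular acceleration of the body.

Only the tangential component produces torque: τ = F R sinθ = (25.5)(0.724) sin 29.5° = 9.091 N·m.
From τ = Iα: α = 9.091/9.800 = 0.9277 rad/s².

α ≈ 0.928 rad/s²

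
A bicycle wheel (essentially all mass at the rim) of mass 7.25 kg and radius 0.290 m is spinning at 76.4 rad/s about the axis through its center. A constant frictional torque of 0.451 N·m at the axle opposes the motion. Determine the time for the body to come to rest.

t ≈ 103 s

I = MR² = (7.25)(0.290)² = 0.6097 kg·m².
The net torque has magnitude 0.451 N·m, opposing ω.
|α| = τ/I = 0.4510/0.6097 = 0.7397 rad/s² (deceleration).
0 = ω₀ − |α|t ⇒ t = ω₀/|α| = 76.4/0.7397 = 103.3 s.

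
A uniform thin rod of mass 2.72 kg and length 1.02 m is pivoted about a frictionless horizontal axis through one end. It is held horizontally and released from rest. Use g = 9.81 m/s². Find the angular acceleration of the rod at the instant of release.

About the pivot, I = (1/3)ML² = (1/3)(2.72)(1.02)² = 0.9433 kg·m².
The weight acts at the center, a distance L/2 = 0.5100 m from the pivot; τ = Mg(L/2) = 13.61 N·m.
α = τ/I = 13.61/0.9433 = 14.43 rad/s².

α ≈ 14.4 rad/s²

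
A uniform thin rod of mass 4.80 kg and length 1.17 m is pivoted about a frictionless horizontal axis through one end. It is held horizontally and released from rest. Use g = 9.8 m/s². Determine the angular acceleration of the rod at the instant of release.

About the pivot, I = (1/3)ML² = (1/3)(4.80)(1.17)² = 2.190 kg·m².
The weight acts at the center, a distance L/2 = 0.5850 m from the pivot; τ = Mg(L/2) = 27.52 N·m.
α = τ/I = 27.52/2.190 = 12.56 rad/s².
(Equivalently α = (3g/(2L)) = 12.56 rad/s².)

α ≈ 12.6 rad/s²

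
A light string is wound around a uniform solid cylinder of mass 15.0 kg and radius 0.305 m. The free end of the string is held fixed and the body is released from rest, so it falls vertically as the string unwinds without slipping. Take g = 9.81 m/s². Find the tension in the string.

T ≈ 49.0 N

Translation: Mg − T = Ma. Rotation about the center: TR = Iα with I = ½MR².
With a = αR: T = (I/R²)a = (1/2)M a, so Mg = (1 + 0.5000)Ma.
a = g/(1 + 0.5000) = 9.81/1.500 = 6.540 m/s².
T = 0.5000·M·a = (0.5000)(15.0)(6.540) = 49.05 N.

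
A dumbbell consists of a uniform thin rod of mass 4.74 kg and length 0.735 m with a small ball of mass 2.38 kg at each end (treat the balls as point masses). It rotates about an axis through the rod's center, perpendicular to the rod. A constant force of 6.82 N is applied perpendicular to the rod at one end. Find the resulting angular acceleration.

α ≈ 2.93 rad/s²

I_rod = (1/12)ML² = (1/12)(4.74)(0.735)² = 0.2134 kg·m².
I_balls = 2·m·(L/2)² = 2(2.38)(0.3675)² = 0.6429 kg·m².
Total I = 0.8563 kg·m².
τ = F·(L/2) = (6.82)(0.367) = 2.506 N·m.
α = τ/I = 2.506/0.8563 = 2.927 rad/s².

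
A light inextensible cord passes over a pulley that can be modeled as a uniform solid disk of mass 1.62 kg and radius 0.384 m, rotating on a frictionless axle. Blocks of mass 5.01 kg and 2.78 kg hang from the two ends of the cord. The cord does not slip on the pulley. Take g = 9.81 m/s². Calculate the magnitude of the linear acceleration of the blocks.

I = ½MR² = (1/2)(1.62)(0.384)² = 0.1194 kg·m².
Heavier block: m₁g − T₁ = m₁a. Lighter block: T₂ − m₂g = m₂a.
Pulley: (T₁ − T₂)R = Iα = I(a/R), so T₁ − T₂ = (I/R²)a = (1/2)M_p a = 0.8100·a.
Adding the three: (m₁ − m₂)g = (m₁ + m₂ + 0.8100)a, so a = (5.01 − 2.78)(9.81)/(5.01 + 2.78 + 0.8100) = 2.544 m/s².

a ≈ 2.54 m/s²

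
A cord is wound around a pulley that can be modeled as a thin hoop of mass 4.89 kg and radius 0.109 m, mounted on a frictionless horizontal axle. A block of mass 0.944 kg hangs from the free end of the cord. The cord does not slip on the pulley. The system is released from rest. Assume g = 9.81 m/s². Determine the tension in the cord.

T ≈ 7.76 N

I = MR² = (4.89)(0.109)² = 0.05810 kg·m².
Block: mg − T = ma. Pulley: TR = Iα. No-slip: a = αR, so T = (I/R²)a = 4.890·a.
Then mg = (m + 4.890)a, so a = (0.944)(9.81)/(0.944 + 4.890) = 1.587 m/s².
T = 4.890·a = 7.762 N.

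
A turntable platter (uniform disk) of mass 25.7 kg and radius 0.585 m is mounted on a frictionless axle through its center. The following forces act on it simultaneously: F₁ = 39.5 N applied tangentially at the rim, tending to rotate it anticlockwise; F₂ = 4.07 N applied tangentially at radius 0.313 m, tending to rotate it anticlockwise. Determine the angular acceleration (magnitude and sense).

α ≈ 5.54 rad/s², anticlockwise

I = ½MR² = (1/2)(25.7)(0.585)² = 4.398 kg·m².
Taking anticlockwise as positive: τ₁ = +(39.5)(0.585) = +23.11 N·m; τ₂ = +(4.07)(0.313) = +1.274 N·m.
Net torque τ = 24.38 N·m.
α = τ/I = 24.38/4.398 = 5.544 rad/s².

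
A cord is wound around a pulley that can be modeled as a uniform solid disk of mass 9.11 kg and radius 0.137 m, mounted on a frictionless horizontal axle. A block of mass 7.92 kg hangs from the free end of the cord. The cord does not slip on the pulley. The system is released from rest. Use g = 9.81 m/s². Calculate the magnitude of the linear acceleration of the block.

I = ½MR² = (1/2)(9.11)(0.137)² = 0.08549 kg·m².
Block: mg − T = ma. Pulley: TR = Iα. No-slip: a = αR, so T = (I/R²)a = 4.555·a.
Then mg = (m + 4.555)a, so a = (7.92)(9.81)/(7.92 + 4.555) = 6.228 m/s².

a ≈ 6.23 m/s²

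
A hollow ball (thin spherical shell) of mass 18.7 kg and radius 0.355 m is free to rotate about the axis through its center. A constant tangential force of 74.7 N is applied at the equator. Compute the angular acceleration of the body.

I = (2/3)MR² = (2/3)(18.7)(0.355)² = 1.571 kg·m².
τ = F R = (74.7)(0.355) = 26.52 N·m.
Newton's second law for rotation, τ = Iα, gives α = τ/I = 26.52/1.571 = 16.88 rad/s².

α ≈ 16.9 rad/s²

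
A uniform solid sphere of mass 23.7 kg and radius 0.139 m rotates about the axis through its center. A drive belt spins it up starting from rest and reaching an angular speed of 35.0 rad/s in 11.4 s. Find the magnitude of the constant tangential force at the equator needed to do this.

I = (2/5)MR² = (2/5)(23.7)(0.139)² = 0.1832 kg·m².
α = Δω/Δt = (35.0 − 0)/11.4 = 3.070 rad/s².
The required torque is τ = Iα = (0.1832)(3.070) = 0.5623 N·m.
A tangential force at the equator gives τ = FR, so F = τ/R = 0.5623/0.139 = 4.046 N.

F ≈ 4.05 N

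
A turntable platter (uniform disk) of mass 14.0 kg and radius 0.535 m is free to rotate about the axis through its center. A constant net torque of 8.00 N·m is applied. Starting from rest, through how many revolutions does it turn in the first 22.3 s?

≈ 158 revolutions

I = ½MR² = (1/2)(14.0)(0.535)² = 2.004 kg·m².
α = τ/I = 8.00/2.004 = 3.993 rad/s².
θ = ½αt² = ½(3.993)(22.3)² = 992.8 rad.
Revolutions = θ/(2π) = 158.0.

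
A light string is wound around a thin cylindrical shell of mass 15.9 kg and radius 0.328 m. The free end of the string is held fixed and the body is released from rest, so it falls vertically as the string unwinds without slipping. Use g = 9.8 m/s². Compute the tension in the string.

T ≈ 77.9 N

Translation: Mg − T = Ma. Rotation about the center: TR = Iα with I = MR².
With a = αR: T = (I/R²)a = M a, so Mg = (1 + 1.000)Ma.
a = g/(1 + 1.000) = 9.8/2.000 = 4.900 m/s².
T = 1.000·M·a = (1.000)(15.9)(4.900) = 77.91 N.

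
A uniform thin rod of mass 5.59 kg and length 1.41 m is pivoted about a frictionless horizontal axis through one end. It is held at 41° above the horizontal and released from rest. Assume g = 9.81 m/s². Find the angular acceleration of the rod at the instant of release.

α ≈ 7.88 rad/s²

About the pivot, I = (1/3)ML² = (1/3)(5.59)(1.41)² = 3.704 kg·m².
The weight acts at the center, a distance L/2 = 0.7050 m from the pivot; τ = Mg(L/2) cos 41° = 29.18 N·m.
α = τ/I = 29.18/3.704 = 7.876 rad/s².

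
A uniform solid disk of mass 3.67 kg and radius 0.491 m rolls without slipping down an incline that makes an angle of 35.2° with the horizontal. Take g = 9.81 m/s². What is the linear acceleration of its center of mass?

a ≈ 3.77 m/s²

Translation along the incline: Mg sinθ − f = Ma.
Rotation about the center: fR = Iα with I = ½MR². No-slip gives a = αR, so f = (I/R²)a = (1/2)M a.
Substituting: Mg sinθ = (1 + 0.5000)Ma, so a = g sinθ/(1 + 0.5000) = (9.81) sin 35.2° / 1.500 = 3.770 m/s².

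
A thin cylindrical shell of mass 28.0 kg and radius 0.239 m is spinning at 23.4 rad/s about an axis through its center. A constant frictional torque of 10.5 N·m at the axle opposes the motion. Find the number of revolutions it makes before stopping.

I = MR² = (28.0)(0.239)² = 1.599 kg·m².
The net torque has magnitude 10.5 N·m, opposing ω.
|α| = τ/I = 10.50/1.599 = 6.565 rad/s² (deceleration).
ω² = ω₀² − 2|α|θ with ω = 0 ⇒ θ = ω₀²/(2|α|) = 41.70 rad = 6.637 rev.

≈ 6.64 revolutions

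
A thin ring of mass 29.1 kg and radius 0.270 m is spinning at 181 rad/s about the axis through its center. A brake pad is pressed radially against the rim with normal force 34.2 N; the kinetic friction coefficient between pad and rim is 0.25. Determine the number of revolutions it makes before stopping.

≈ 2400 revolutions

I = MR² = (29.1)(0.270)² = 2.121 kg·m².
Friction force f = μN = (0.25)(34.2) = 8.550 N at the rim; torque magnitude τ = fR = 2.309 N·m, opposing ω.
|α| = τ/I = 2.309/2.121 = 1.088 rad/s² (deceleration).
ω² = ω₀² − 2|α|θ with ω = 0 ⇒ θ = ω₀²/(2|α|) = 15050 rad = 2396 rev.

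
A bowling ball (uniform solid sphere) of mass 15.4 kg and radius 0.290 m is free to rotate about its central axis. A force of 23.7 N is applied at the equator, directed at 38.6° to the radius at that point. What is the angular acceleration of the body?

α ≈ 8.28 rad/s²

I = (2/5)MR² = (2/5)(15.4)(0.290)² = 0.5181 kg·m².
Only the tangential component produces torque: τ = F R sinθ = (23.7)(0.290) sin 38.6° = 4.288 N·m.
From τ = Iα: α = 4.288/0.5181 = 8.277 rad/s².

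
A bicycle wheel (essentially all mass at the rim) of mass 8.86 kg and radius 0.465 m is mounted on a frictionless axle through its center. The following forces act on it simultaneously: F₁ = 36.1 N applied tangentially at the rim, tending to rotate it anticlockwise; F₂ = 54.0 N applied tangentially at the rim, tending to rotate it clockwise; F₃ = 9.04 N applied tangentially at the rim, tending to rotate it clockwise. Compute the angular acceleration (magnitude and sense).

α ≈ 6.54 rad/s², clockwise

I = MR² = (8.86)(0.465)² = 1.916 kg·m².
Taking anticlockwise as positive: τ₁ = +(36.1)(0.465) = +16.79 N·m; τ₂ = −(54.0)(0.465) = −25.11 N·m; τ₃ = −(9.04)(0.465) = −4.204 N·m.
Net torque τ = -12.53 N·m.
α = τ/I = -12.53/1.916 = -6.539 rad/s².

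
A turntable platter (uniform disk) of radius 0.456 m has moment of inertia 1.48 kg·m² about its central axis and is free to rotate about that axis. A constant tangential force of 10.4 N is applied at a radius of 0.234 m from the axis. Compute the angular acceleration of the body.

α ≈ 1.64 rad/s²

τ = F·r = (10.4)(0.234) = 2.434 N·m.
From τ = Iα: α = 2.434/1.480 = 1.644 rad/s².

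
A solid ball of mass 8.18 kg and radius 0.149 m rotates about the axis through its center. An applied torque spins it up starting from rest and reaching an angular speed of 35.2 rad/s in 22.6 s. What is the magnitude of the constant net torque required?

τ ≈ 0.113 N·m

I = (2/5)MR² = (2/5)(8.18)(0.149)² = 0.07264 kg·m².
α = Δω/Δt = (35.2 − 0)/22.6 = 1.558 rad/s².
τ = Iα = (0.07264)(1.558) = 0.1131 N·m.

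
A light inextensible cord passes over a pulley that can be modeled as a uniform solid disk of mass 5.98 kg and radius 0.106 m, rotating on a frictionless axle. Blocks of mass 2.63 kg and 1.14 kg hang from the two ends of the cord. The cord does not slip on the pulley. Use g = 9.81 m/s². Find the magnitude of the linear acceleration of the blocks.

a ≈ 2.16 m/s²

I = ½MR² = (1/2)(5.98)(0.106)² = 0.03360 kg·m².
Heavier block: m₁g − T₁ = m₁a. Lighter block: T₂ − m₂g = m₂a.
Pulley: (T₁ − T₂)R = Iα = I(a/R), so T₁ − T₂ = (I/R²)a = (1/2)M_p a = 2.990·a.
Adding the three: (m₁ − m₂)g = (m₁ + m₂ + 2.990)a, so a = (2.63 − 1.14)(9.81)/(2.63 + 1.14 + 2.990) = 2.162 m/s².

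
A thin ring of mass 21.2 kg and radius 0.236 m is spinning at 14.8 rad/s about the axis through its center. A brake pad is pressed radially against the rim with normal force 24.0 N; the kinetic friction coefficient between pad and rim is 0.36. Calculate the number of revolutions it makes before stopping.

I = MR² = (21.2)(0.236)² = 1.181 kg·m².
Friction force f = μN = (0.36)(24.0) = 8.640 N at the rim; torque magnitude τ = fR = 2.039 N·m, opposing ω.
|α| = τ/I = 2.039/1.181 = 1.727 rad/s² (deceleration).
ω² = ω₀² − 2|α|θ with ω = 0 ⇒ θ = ω₀²/(2|α|) = 63.42 rad = 10.09 rev.

≈ 10.1 revolutions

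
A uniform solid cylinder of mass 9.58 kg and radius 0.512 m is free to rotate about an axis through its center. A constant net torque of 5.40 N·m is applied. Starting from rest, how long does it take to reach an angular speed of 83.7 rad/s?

t ≈ 19.5 s

I = ½MR² = (1/2)(9.58)(0.512)² = 1.256 kg·m².
α = τ/I = 5.40/1.256 = 4.300 rad/s².
ω = αt ⇒ t = ω/α = 83.7/4.300 = 19.46 s.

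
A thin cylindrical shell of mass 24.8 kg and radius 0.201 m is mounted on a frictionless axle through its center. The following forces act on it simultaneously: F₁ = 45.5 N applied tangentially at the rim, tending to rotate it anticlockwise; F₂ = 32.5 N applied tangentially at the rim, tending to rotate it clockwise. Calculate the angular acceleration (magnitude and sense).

I = MR² = (24.8)(0.201)² = 1.002 kg·m².
Taking anticlockwise as positive: τ₁ = +(45.5)(0.201) = +9.146 N·m; τ₂ = −(32.5)(0.201) = −6.533 N·m.
Net torque τ = 2.613 N·m.
α = τ/I = 2.613/1.002 = 2.608 rad/s².

α ≈ 2.61 rad/s², anticlockwise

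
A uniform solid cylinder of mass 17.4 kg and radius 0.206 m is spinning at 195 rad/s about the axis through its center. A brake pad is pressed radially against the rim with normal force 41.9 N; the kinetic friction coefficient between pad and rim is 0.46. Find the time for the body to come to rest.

I = ½MR² = (1/2)(17.4)(0.206)² = 0.3692 kg·m².
Friction force f = μN = (0.46)(41.9) = 19.27 N at the rim; torque magnitude τ = fR = 3.970 N·m, opposing ω.
|α| = τ/I = 3.970/0.3692 = 10.75 rad/s² (deceleration).
0 = ω₀ − |α|t ⇒ t = ω₀/|α| = 195/10.75 = 18.13 s.

t ≈ 18.1 s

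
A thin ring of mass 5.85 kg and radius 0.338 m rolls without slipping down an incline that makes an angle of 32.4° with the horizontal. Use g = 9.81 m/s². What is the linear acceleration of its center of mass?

a ≈ 2.63 m/s²

Translation along the incline: Mg sinθ − f = Ma.
Rotation about the center: fR = Iα with I = MR². No-slip gives a = αR, so f = (I/R²)a = M a.
Substituting: Mg sinθ = (1 + 1.000)Ma, so a = g sinθ/(1 + 1.000) = (9.81) sin 32.4° / 2.000 = 2.628 m/s².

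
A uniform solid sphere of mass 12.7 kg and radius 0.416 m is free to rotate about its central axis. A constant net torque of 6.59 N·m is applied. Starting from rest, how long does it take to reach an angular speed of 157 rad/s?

I = (2/5)MR² = (2/5)(12.7)(0.416)² = 0.8791 kg·m².
α = τ/I = 6.59/0.8791 = 7.496 rad/s².
ω = αt ⇒ t = ω/α = 157/7.496 = 20.94 s.

t ≈ 20.9 s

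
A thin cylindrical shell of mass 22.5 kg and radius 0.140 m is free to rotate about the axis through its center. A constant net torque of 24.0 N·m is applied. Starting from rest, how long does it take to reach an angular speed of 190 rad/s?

I = MR² = (22.5)(0.140)² = 0.4410 kg·m².
α = τ/I = 24.0/0.4410 = 54.42 rad/s².
ω = αt ⇒ t = ω/α = 190/54.42 = 3.491 s.

t ≈ 3.49 s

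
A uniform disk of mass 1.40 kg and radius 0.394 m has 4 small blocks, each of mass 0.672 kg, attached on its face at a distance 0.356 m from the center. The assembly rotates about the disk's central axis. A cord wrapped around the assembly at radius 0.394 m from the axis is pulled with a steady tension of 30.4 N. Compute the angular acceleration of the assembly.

α ≈ 26.7 rad/s²

I_disk = ½MR² = ½(1.40)(0.394)² = 0.1087 kg·m².
I_blocks = 4·m·r² = 4(0.672)(0.356)² = 0.3407 kg·m².
Total I = 0.4493 kg·m².
τ = F r = (30.4)(0.394) = 11.98 N·m.
α = τ/I = 11.98/0.4493 = 26.66 rad/s².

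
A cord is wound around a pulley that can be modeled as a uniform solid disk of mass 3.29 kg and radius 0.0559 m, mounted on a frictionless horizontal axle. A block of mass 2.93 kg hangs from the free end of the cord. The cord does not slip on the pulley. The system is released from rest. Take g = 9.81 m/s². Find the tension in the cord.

I = ½MR² = (1/2)(3.29)(0.0559)² = 0.005140 kg·m².
Block: mg − T = ma. Pulley: TR = Iα. No-slip: a = αR, so T = (I/R²)a = 1.645·a.
Then mg = (m + 1.645)a, so a = (2.93)(9.81)/(2.93 + 1.645) = 6.283 m/s².
T = 1.645·a = 10.34 N.

T ≈ 10.3 N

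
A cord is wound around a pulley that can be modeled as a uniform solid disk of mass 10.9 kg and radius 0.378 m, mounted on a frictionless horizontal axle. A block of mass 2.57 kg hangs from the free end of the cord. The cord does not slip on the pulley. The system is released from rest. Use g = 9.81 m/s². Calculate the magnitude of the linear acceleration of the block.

I = ½MR² = (1/2)(10.9)(0.378)² = 0.7787 kg·m².
Block: mg − T = ma. Pulley: TR = Iα. No-slip: a = αR, so T = (I/R²)a = 5.450·a.
Then mg = (m + 5.450)a, so a = (2.57)(9.81)/(2.57 + 5.450) = 3.144 m/s².

a ≈ 3.14 m/s²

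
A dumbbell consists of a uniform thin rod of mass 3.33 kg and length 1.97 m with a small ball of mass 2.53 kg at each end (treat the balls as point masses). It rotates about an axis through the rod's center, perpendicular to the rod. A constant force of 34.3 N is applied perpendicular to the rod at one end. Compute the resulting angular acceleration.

α ≈ 5.64 rad/s²

I_rod = (1/12)ML² = (1/12)(3.33)(1.97)² = 1.077 kg·m².
I_balls = 2·m·(L/2)² = 2(2.53)(0.9850)² = 4.909 kg·m².
Total I = 5.986 kg·m².
τ = F·(L/2) = (34.3)(0.985) = 33.79 N·m.
α = τ/I = 33.79/5.986 = 5.644 rad/s².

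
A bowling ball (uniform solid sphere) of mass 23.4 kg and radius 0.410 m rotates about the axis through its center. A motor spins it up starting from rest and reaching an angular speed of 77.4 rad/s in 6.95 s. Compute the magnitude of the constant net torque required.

τ ≈ 17.5 N·m

I = (2/5)MR² = (2/5)(23.4)(0.410)² = 1.573 kg·m².
α = Δω/Δt = (77.4 − 0)/6.95 = 11.14 rad/s².
τ = Iα = (1.573)(11.14) = 17.52 N·m.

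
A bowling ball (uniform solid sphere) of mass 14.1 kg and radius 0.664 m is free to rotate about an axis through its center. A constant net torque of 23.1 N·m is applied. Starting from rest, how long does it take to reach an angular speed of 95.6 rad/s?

t ≈ 10.3 s

I = (2/5)MR² = (2/5)(14.1)(0.664)² = 2.487 kg·m².
α = τ/I = 23.1/2.487 = 9.290 rad/s².
ω = αt ⇒ t = ω/α = 95.6/9.290 = 10.29 s.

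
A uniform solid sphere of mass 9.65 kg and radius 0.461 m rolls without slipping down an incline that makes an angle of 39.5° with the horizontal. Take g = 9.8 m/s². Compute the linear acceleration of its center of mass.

Translation along the incline: Mg sinθ − f = Ma.
Rotation about the center: fR = Iα with I = (2/5)MR². No-slip gives a = αR, so f = (I/R²)a = (2/5)M a.
Substituting: Mg sinθ = (1 + 0.4000)Ma, so a = g sinθ/(1 + 0.4000) = (9.8) sin 39.5° / 1.400 = 4.453 m/s².

a ≈ 4.45 m/s²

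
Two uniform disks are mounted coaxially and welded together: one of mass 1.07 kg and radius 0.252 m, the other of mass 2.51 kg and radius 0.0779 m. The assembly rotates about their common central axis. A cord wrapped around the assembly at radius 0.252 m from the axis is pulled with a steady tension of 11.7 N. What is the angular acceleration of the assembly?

I = ½M₁R₁² + ½M₂R₂² = ½(1.07)(0.252)² + ½(2.51)(0.0779)² = 0.04159 kg·m².
τ = F r = (11.7)(0.252) = 2.948 N·m.
α = τ/I = 2.948/0.04159 = 70.89 rad/s².

α ≈ 70.9 rad/s²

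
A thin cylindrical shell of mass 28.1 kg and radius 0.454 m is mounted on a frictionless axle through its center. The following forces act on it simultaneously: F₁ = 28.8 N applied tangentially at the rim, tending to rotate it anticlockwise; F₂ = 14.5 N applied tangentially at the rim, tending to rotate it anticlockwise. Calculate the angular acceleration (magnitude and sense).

I = MR² = (28.1)(0.454)² = 5.792 kg·m².
Taking anticlockwise as positive: τ₁ = +(28.8)(0.454) = +13.08 N·m; τ₂ = +(14.5)(0.454) = +6.583 N·m.
Net torque τ = 19.66 N·m.
α = τ/I = 19.66/5.792 = 3.394 rad/s².

α ≈ 3.39 rad/s², anticlockwise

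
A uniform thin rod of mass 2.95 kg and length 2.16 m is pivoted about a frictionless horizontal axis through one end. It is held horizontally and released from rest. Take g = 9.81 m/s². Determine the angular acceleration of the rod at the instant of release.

α ≈ 6.81 rad/s²

About the pivot, I = (1/3)ML² = (1/3)(2.95)(2.16)² = 4.588 kg·m².
The weight acts at the center, a distance L/2 = 1.080 m from the pivot; τ = Mg(L/2) = 31.25 N·m.
α = τ/I = 31.25/4.588 = 6.812 rad/s².
(Equivalently α = (3g/(2L)) = 6.812 rad/s².)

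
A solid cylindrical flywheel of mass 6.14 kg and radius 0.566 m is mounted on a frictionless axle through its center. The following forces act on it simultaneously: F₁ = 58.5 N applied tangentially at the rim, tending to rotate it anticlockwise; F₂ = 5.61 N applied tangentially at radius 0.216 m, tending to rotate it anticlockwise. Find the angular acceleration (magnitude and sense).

α ≈ 34.9 rad/s², anticlockwise

I = ½MR² = (1/2)(6.14)(0.566)² = 0.9835 kg·m².
Taking anticlockwise as positive: τ₁ = +(58.5)(0.566) = +33.11 N·m; τ₂ = +(5.61)(0.216) = +1.212 N·m.
Net torque τ = 34.32 N·m.
α = τ/I = 34.32/0.9835 = 34.90 rad/s².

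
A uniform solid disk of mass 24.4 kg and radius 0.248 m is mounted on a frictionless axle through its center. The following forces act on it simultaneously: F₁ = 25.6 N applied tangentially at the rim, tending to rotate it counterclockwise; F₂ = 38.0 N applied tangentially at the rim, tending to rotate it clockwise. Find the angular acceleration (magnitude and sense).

I = ½MR² = (1/2)(24.4)(0.248)² = 0.7503 kg·m².
Taking counterclockwise as positive: τ₁ = +(25.6)(0.248) = +6.349 N·m; τ₂ = −(38.0)(0.248) = −9.424 N·m.
Net torque τ = -3.075 N·m.
α = τ/I = -3.075/0.7503 = -4.098 rad/s².

α ≈ 4.10 rad/s², clockwise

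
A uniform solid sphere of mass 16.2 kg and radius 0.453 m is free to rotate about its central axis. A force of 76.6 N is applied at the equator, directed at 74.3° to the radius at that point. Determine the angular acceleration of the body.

I = (2/5)MR² = (2/5)(16.2)(0.453)² = 1.330 kg·m².
Only the tangential component produces torque: τ = F R sinθ = (76.6)(0.453) sin 74.3° = 33.41 N·m.
Newton's second law for rotation, τ = Iα, gives α = τ/I = 33.41/1.330 = 25.12 rad/s².

α ≈ 25.1 rad/s²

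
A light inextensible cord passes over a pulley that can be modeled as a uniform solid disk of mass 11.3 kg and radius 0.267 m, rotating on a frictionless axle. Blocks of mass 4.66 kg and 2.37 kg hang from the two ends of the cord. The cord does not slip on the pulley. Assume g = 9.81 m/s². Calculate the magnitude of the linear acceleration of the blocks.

I = ½MR² = (1/2)(11.3)(0.267)² = 0.4028 kg·m².
Heavier block: m₁g − T₁ = m₁a. Lighter block: T₂ − m₂g = m₂a.
Pulley: (T₁ − T₂)R = Iα = I(a/R), so T₁ − T₂ = (I/R²)a = (1/2)M_p a = 5.650·a.
Adding the three: (m₁ − m₂)g = (m₁ + m₂ + 5.650)a, so a = (4.66 − 2.37)(9.81)/(4.66 + 2.37 + 5.650) = 1.772 m/s².

a ≈ 1.77 m/s²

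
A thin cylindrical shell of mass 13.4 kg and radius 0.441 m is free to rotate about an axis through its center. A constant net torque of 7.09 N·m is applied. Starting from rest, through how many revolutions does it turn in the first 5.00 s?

≈ 5.41 revolutions

I = MR² = (13.4)(0.441)² = 2.606 kg·m².
α = τ/I = 7.09/2.606 = 2.721 rad/s².
θ = ½αt² = ½(2.721)(5.00)² = 34.01 rad.
Revolutions = θ/(2π) = 5.412.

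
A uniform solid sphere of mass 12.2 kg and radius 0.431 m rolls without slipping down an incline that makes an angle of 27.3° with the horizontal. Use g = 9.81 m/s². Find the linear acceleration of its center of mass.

a ≈ 3.21 m/s²

Translation along the incline: Mg sinθ − f = Ma.
Rotation about the center: fR = Iα with I = (2/5)MR². No-slip gives a = αR, so f = (I/R²)a = (2/5)M a.
Substituting: Mg sinθ = (1 + 0.4000)Ma, so a = g sinθ/(1 + 0.4000) = (9.81) sin 27.3° / 1.400 = 3.214 m/s².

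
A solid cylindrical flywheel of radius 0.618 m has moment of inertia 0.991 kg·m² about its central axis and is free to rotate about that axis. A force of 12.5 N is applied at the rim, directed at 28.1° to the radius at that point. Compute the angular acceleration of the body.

Only the tangential component produces torque: τ = F R sinθ = (12.5)(0.618) sin 28.1° = 3.639 N·m.
Newton's second law for rotation, τ = Iα, gives α = τ/I = 3.639/0.9910 = 3.672 rad/s².

α ≈ 3.67 rad/s²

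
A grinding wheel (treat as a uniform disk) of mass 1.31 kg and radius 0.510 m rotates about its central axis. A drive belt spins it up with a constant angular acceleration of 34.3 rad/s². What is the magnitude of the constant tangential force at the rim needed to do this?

I = ½MR² = (1/2)(1.31)(0.510)² = 0.1704 kg·m².
The required torque is τ = Iα = (0.1704)(34.30) = 5.844 N·m.
A tangential force at the rim gives τ = FR, so F = τ/R = 5.844/0.510 = 11.46 N.

F ≈ 11.5 N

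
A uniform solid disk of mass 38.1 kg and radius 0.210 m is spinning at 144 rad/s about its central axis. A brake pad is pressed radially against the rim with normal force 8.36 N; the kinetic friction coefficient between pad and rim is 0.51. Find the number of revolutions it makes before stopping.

I = ½MR² = (1/2)(38.1)(0.210)² = 0.8401 kg·m².
Friction force f = μN = (0.51)(8.36) = 4.264 N at the rim; torque magnitude τ = fR = 0.8954 N·m, opposing ω.
|α| = τ/I = 0.8954/0.8401 = 1.066 rad/s² (deceleration).
ω² = ω₀² − 2|α|θ with ω = 0 ⇒ θ = ω₀²/(2|α|) = 9728 rad = 1548 rev.

≈ 1550 revolutions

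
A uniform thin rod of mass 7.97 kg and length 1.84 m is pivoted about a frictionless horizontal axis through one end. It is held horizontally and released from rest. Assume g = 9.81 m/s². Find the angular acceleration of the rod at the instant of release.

α ≈ 8.00 rad/s²

About the pivot, I = (1/3)ML² = (1/3)(7.97)(1.84)² = 8.994 kg·m².
The weight acts at the center, a distance L/2 = 0.9200 m from the pivot; τ = Mg(L/2) = 71.93 N·m.
α = τ/I = 71.93/8.994 = 7.997 rad/s².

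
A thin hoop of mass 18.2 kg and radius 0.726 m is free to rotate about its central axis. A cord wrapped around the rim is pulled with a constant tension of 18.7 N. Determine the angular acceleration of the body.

α ≈ 1.42 rad/s²

I = MR² = (18.2)(0.726)² = 9.593 kg·m².
τ = F R = (18.7)(0.726) = 13.58 N·m.
Newton's second law for rotation, τ = Iα, gives α = τ/I = 13.58/9.593 = 1.415 rad/s².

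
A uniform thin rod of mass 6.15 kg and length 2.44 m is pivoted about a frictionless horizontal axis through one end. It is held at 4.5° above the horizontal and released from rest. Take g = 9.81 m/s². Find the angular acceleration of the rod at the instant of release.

About the pivot, I = (1/3)ML² = (1/3)(6.15)(2.44)² = 12.20 kg·m².
The weight acts at the center, a distance L/2 = 1.220 m from the pivot; τ = Mg(L/2) cos 4.5° = 73.38 N·m.
α = τ/I = 73.38/12.20 = 6.012 rad/s².
(Equivalently α = (3g/(2L)) cos 4.5° = 6.012 rad/s².)

α ≈ 6.01 rad/s²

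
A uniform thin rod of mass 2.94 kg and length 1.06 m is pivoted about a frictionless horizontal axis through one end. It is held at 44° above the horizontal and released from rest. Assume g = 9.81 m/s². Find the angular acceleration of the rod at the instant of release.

α ≈ 9.99 rad/s²

About the pivot, I = (1/3)ML² = (1/3)(2.94)(1.06)² = 1.101 kg·m².
The weight acts at the center, a distance L/2 = 0.5300 m from the pivot; τ = Mg(L/2) cos 44° = 11.00 N·m.
α = τ/I = 11.00/1.101 = 9.986 rad/s².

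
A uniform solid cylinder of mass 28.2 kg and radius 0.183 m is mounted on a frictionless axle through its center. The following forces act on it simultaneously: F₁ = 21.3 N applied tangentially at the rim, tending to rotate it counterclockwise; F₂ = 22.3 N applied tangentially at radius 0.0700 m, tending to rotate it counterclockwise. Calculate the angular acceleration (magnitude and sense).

I = ½MR² = (1/2)(28.2)(0.183)² = 0.4722 kg·m².
Taking counterclockwise as positive: τ₁ = +(21.3)(0.183) = +3.898 N·m; τ₂ = +(22.3)(0.0700) = +1.561 N·m.
Net torque τ = 5.459 N·m.
α = τ/I = 5.459/0.4722 = 11.56 rad/s².

α ≈ 11.6 rad/s², counterclockwise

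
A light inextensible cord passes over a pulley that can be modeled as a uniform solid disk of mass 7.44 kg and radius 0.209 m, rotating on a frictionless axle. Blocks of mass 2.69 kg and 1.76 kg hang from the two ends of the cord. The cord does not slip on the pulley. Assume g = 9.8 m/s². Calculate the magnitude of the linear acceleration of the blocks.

I = ½MR² = (1/2)(7.44)(0.209)² = 0.1625 kg·m².
Heavier block: m₁g − T₁ = m₁a. Lighter block: T₂ − m₂g = m₂a.
Pulley: (T₁ − T₂)R = Iα = I(a/R), so T₁ − T₂ = (I/R²)a = (1/2)M_p a = 3.720·a.
Adding the three: (m₁ − m₂)g = (m₁ + m₂ + 3.720)a, so a = (2.69 − 1.76)(9.8)/(2.69 + 1.76 + 3.720) = 1.116 m/s².

a ≈ 1.12 m/s²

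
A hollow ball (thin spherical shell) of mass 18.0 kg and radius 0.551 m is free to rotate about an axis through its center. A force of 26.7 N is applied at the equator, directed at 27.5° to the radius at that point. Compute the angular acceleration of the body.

α ≈ 1.86 rad/s²

I = (2/3)MR² = (2/3)(18.0)(0.551)² = 3.643 kg·m².
Only the tangential component produces torque: τ = F R sinθ = (26.7)(0.551) sin 27.5° = 6.793 N·m.
Newton's second law for rotation, τ = Iα, gives α = τ/I = 6.793/3.643 = 1.865 rad/s².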